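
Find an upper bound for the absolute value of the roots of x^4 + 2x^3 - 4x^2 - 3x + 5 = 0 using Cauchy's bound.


Cauchy's bound: all roots r satisfy |r| <= 1 + max(|a_i/a_n|) for i = 0,...,n-1
where a_n is the leading coefficient.

Coefficients: [1, 2, -4, -3, 5]
Leading coefficient a_n = 1
Ratios |a_i/a_n|: 2, 4, 3, 5
Maximum ratio: 5
Cauchy's bound: |r| <= 1 + 5 = 6

Upper bound = 6


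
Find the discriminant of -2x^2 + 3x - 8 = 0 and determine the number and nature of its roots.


For ax^2 + bx + c = 0, discriminant D = b^2 - 4ac
Here a = -2, b = 3, c = -8
D = (3)^2 - 4(-2)(-8) = 9 - 64 = -55

D = -55 < 0
The equation has no real roots (2 complex conjugate roots).

Discriminant = -55, no real roots (2 complex conjugate roots)


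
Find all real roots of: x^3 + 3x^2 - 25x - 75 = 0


Let p(x) = x^3 + 3x^2 - 25x - 75. By the rational root theorem (leading coefficient 1), any rational root is an integer divisor of 75: try ±1, ±2, ... in turn.
Test x = 1: value = -96 ≠ 0.
Test x = -1: value = -48 ≠ 0.
Test x = 3: value = -96 ≠ 0.
Test x = -3: value = 0 ✓, so (x + 3) is a factor.
Synthetic division by (x + 3): bring down 1; 1(-3) + 3 = 0; 0(-3) - 25 = -25; (-25)(-3) - 75 = 0 → quotient x^2 - 25, remainder 0.
Solve the quadratic x^2 - 25 = 0: discriminant = 0^2 - 4(1)(-25) = 0 + 100 = 100.
sqrt(100) = 10, so x = (0 ± 10)/2: x = 5 or x = -5.

x = -5, x = -3, x = 5


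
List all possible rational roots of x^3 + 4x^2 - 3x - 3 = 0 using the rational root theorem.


Rational root theorem: possible roots are ±p/q where:
  p divides the constant term (-3): p ∈ {1, 3}
  q divides the leading coefficient (1): q ∈ {1}

All possible rational roots: -3, -1, 1, 3

-3, -1, 1, 3


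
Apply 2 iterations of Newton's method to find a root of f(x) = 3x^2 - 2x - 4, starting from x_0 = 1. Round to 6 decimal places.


Newton's method: x_(n+1) = x_n - f(x_n)/f'(x_n)
f(x) = 3x^2 - 2x - 4
f'(x) = 6x - 2

Iteration 1:
  f(1.000000) = -3.000000
  f'(1.000000) = 4.000000
  x_1 = 1.000000 - (-3.000000)/(4.000000) = 1.750000

Iteration 2:
  f(1.750000) = 1.687500
  f'(1.750000) = 8.500000
  x_2 = 1.750000 - (1.687500)/(8.500000) = 1.551471

x_2 = 1.551471


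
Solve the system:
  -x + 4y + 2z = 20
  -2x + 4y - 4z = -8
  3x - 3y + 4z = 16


Using Cramer's rule. Expand each determinant along the first row.
D  = (-1)*[4*4 - (-4)*(-3)] - 4*[(-2)*4 - (-4)*3] + 2*[(-2)*(-3) - 4*3]
  = (-1)*(4) - 4*(4) + 2*(-6) = -32
Dx = 20*[4*4 - (-4)*(-3)] - 4*[(-8)*4 - (-4)*16] + 2*[(-8)*(-3) - 4*16]
  = 20*(4) - 4*(32) + 2*(-40) = -128
Dy = (-1)*[(-8)*4 - (-4)*16] - 20*[(-2)*4 - (-4)*3] + 2*[(-2)*16 - (-8)*3]
  = (-1)*(32) - 20*(4) + 2*(-8) = -128
Dz = (-1)*[4*16 - (-8)*(-3)] - 4*[(-2)*16 - (-8)*3] + 20*[(-2)*(-3) - 4*3]
  = (-1)*(40) - 4*(-8) + 20*(-6) = -128
x = Dx/D = -128/-32 = 4, y = Dy/D = -128/-32 = 4, z = Dz/D = -128/-32 = 4
Check eq1: (-1)(4) + (4)(4) + (2)(4) = 20 = 20 ✓
Check eq2: (-2)(4) + (4)(4) + (-4)(4) = -8 = -8 ✓
Check eq3: (3)(4) + (-3)(4) + (4)(4) = 16 = 16 ✓

x = 4, y = 4, z = 4


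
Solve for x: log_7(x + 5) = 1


Convert to exponential form: x + 5 = 7^1 = 7
x = 7 - 5 = 2
Check: log_7(2 + 5) = log_7(7) = log_7(7) = 1 ✓

x = 2


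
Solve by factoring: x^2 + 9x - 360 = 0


We need two numbers that multiply to -360 and add to 9.
Those numbers are 24 and -15 (since 24 * (-15) = -360 and 24 + (-15) = 9).
So x^2 + 9x - 360 = (x + 24)(x - 15) = 0
Setting each factor to zero: x = -24 or x = 15

x = -24, x = 15


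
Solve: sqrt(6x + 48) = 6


Square both sides: 6x + 48 = 6^2 = 36
6x = 36 - 48 = -12
x = -2
Check: sqrt(6*(-2) + 48) = sqrt(36) = 6 ✓

x = -2


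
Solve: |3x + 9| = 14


An absolute value equation |expr| = 14 gives two cases:
Case 1: 3x + 9 = 14
  3x = 5, so x = 5/3
Case 2: 3x + 9 = -14
  3x = -23, so x = -23/3

x = -23/3, x = 5/3


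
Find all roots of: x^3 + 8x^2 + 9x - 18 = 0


Let p(x) = x^3 + 8x^2 + 9x - 18. By the rational root theorem (leading coefficient 1), any rational root is an integer divisor of 18: try ±1, ±2, ... in turn.
Test x = 1: value = 0 ✓, so (x - 1) is a factor.
Synthetic division by (x - 1): bring down 1; 1(1) + 8 = 9; 9(1) + 9 = 18; 18(1) - 18 = 0 → quotient x^2 + 9x + 18, remainder 0.
Solve the quadratic x^2 + 9x + 18 = 0: discriminant = 9^2 - 4(1)(18) = 81 - 72 = 9.
sqrt(9) = 3, so x = (-9 ± 3)/2: x = -3 or x = -6.
Collecting all roots found:

x = -6, x = -3, x = 1


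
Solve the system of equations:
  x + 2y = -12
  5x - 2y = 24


Using Cramer's rule:
Determinant D = (1)(-2) - (5)(2) = -2 - 10 = -12
Dx = (-12)(-2) - (24)(2) = 24 - 48 = -24
Dy = (1)(24) - (5)(-12) = 24 + 60 = 84
x = Dx/D = -24/-12 = 2
y = Dy/D = 84/-12 = -7

x = 2, y = -7


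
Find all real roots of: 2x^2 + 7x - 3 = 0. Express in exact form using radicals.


Using the quadratic formula: x = (-b ± sqrt(b^2 - 4ac)) / (2a)
Here a = 2, b = 7, c = -3
Discriminant = b^2 - 4ac = 7^2 - 4(2)(-3) = 49 + 24 = 73
Since discriminant = 73 > 0, there are two real roots.
x = (-7 ± sqrt(73)) / 4
Numerically: x ≈ 0.3860 or x ≈ -3.8860

x = (-7 + sqrt(73)) / 4 or x = (-7 - sqrt(73)) / 4


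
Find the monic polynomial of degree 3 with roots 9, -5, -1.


A monic polynomial with roots 9, -5, -1 is:
p(x) = (x - 9)(x + 5)(x + 1)
After multiplying by (x - 9): x - 9
After multiplying by (x + 5): x^2 - 4x - 45
After multiplying by (x + 1): x^3 - 3x^2 - 49x - 45

x^3 - 3x^2 - 49x - 45


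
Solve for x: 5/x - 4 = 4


Subtract -4 from both sides: 5/x = 8
Multiply both sides by x: 5 = 8 * x
Divide by 8: x = 5/8

x = 5/8


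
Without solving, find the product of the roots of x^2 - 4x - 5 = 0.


By Vieta's formulas for ax^2 + bx + c = 0:
  Sum of roots = -b/a
  Product of roots = c/a

Here a = 1, b = -4, c = -5
Sum = -(-4)/1 = 4
Product = -5/1 = -5

Product = -5


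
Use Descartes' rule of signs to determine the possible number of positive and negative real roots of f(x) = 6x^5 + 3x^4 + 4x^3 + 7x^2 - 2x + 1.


Descartes' rule of signs:

For positive roots, count sign changes in f(x) = 6x^5 + 3x^4 + 4x^3 + 7x^2 - 2x + 1:
Signs of coefficients: +, +, +, +, -, +
Number of sign changes: 2
Possible positive real roots: 2, 0

For negative roots, examine f(-x) = -6x^5 + 3x^4 - 4x^3 + 7x^2 + 2x + 1:
Signs of coefficients: -, +, -, +, +, +
Number of sign changes: 3
Possible negative real roots: 3, 1

Positive roots: 2 or 0; Negative roots: 3 or 1


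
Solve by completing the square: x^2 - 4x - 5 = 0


Start: x^2 - 4x - 5 = 0
Move constant: x^2 - 4x = 5
Half of -4 is -2, squared is 4
Add 4 to both sides: x^2 - 4x + 4 = 9
(x - 2)^2 = 9
x - 2 = ±3
x = 2 + 3 = 5 or x = 2 - 3 = -1

x = -1, x = 5


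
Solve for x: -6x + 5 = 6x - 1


Starting with: -6x + 5 = 6x - 1
Move all x terms to left: (-6 - 6)x = -1 - 5
Simplify: -12x = -6
Divide both sides by -12: x = 1/2

x = 1/2


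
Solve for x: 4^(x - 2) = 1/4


Express both sides with the same base.
1/4 = 4^(-1)
Since the bases match, equate exponents: x - 2 = -1
So x = -1 - (-2) = 1

x = 1


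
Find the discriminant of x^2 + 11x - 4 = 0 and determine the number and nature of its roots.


For ax^2 + bx + c = 0, discriminant D = b^2 - 4ac
Here a = 1, b = 11, c = -4
D = (11)^2 - 4(1)(-4) = 121 + 16 = 137

D = 137 > 0 but not a perfect square
The equation has 2 distinct real irrational roots.

Discriminant = 137, 2 distinct real irrational roots


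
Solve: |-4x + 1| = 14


An absolute value equation |expr| = 14 gives two cases:
Case 1: -4x + 1 = 14
  -4x = 13, so x = -13/4
Case 2: -4x + 1 = -14
  -4x = -15, so x = 15/4

x = -13/4, x = 15/4


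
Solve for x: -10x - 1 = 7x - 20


Starting with: -10x - 1 = 7x - 20
Move all x terms to left: (-10 - 7)x = -20 + 1
Simplify: -17x = -19
Divide both sides by -17: x = 19/17

x = 19/17


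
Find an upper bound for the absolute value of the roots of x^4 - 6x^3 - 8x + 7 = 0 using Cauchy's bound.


Cauchy's bound: all roots r satisfy |r| <= 1 + max(|a_i/a_n|) for i = 0,...,n-1
where a_n is the leading coefficient.

Coefficients: [1, -6, 0, -8, 7]
Leading coefficient a_n = 1
Ratios |a_i/a_n|: 6, 0, 8, 7
Maximum ratio: 8
Cauchy's bound: |r| <= 1 + 8 = 9

Upper bound = 9


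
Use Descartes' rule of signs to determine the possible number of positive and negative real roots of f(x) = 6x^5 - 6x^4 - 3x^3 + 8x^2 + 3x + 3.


Descartes' rule of signs:

For positive roots, count sign changes in f(x) = 6x^5 - 6x^4 - 3x^3 + 8x^2 + 3x + 3:
Signs of coefficients: +, -, -, +, +, +
Number of sign changes: 2
Possible positive real roots: 2, 0

For negative roots, examine f(-x) = -6x^5 - 6x^4 + 3x^3 + 8x^2 - 3x + 3:
Signs of coefficients: -, -, +, +, -, +
Number of sign changes: 3
Possible negative real roots: 3, 1

Positive roots: 2 or 0; Negative roots: 3 or 1


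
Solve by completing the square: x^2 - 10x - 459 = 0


Start: x^2 - 10x - 459 = 0
Move constant: x^2 - 10x = 459
Half of -10 is -5, squared is 25
Add 25 to both sides: x^2 - 10x + 25 = 484
(x - 5)^2 = 484
x - 5 = ±22
x = 5 + 22 = 27 or x = 5 - 22 = -17

x = -17, x = 27


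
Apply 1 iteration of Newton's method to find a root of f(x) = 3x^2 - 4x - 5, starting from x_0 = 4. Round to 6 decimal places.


Newton's method: x_(n+1) = x_n - f(x_n)/f'(x_n)
f(x) = 3x^2 - 4x - 5
f'(x) = 6x - 4

Iteration 1:
  f(4.000000) = 27.000000
  f'(4.000000) = 20.000000
  x_1 = 4.000000 - (27.000000)/(20.000000) = 2.650000

x_1 = 2.650000


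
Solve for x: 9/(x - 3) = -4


Multiply both sides by (x - 3): 9 = -4(x - 3)
Distribute: 9 = -4x + 12
-4x = 9 - 12 = -3
x = 3/4

x = 3/4


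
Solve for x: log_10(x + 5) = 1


Convert to exponential form: x + 5 = 10^1 = 10
x = 10 - 5 = 5
Check: log_10(5 + 5) = log_10(10) = log_10(10) = 1 ✓

x = 5


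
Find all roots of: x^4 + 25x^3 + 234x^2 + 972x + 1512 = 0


Let p(x) = x^4 + 25x^3 + 234x^2 + 972x + 1512. By the rational root theorem (leading coefficient 1), any rational root is an integer divisor of 1512: try ±1, ±2, ... in turn.
Test x = 1: value = 2744 ≠ 0.
Test x = -1: value = 750 ≠ 0.
Test x = 2: value = 4608 ≠ 0.
Test x = -2: value = 320 ≠ 0.
Test x = 3: value = 7290 ≠ 0.
Test x = -3: value = 108 ≠ 0.
Test x = 4: value = 11000 ≠ 0.
Test x = -4: value = 24 ≠ 0.
Test x = 6: value = 22464 ≠ 0.
Test x = -6: value = 0 ✓, so (x + 6) is a factor.
Synthetic division by (x + 6): bring down 1; 1(-6) + 25 = 19; 19(-6) + 234 = 120; 120(-6) + 972 = 252; 252(-6) + 1512 = 0 → quotient x^3 + 19x^2 + 120x + 252, remainder 0.
Continue with the quotient x^3 + 19x^2 + 120x + 252 (candidates must divide 252; re-test x = -6 first in case it repeats).
Test x = -6: value = 0 ✓, so (x + 6) is a factor.
Synthetic division by (x + 6): bring down 1; 1(-6) + 19 = 13; 13(-6) + 120 = 42; 42(-6) + 252 = 0 → quotient x^2 + 13x + 42, remainder 0.
Solve the quadratic x^2 + 13x + 42 = 0: discriminant = 13^2 - 4(1)(42) = 169 - 168 = 1.
sqrt(1) = 1, so x = (-13 ± 1)/2: x = -6 or x = -7.
Collecting all roots found:

x = -7, x = -6 (multiplicity 3)


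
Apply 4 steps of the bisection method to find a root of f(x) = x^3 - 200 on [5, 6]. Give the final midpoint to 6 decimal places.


f(x) = x^3 - 200
f(5) = -75 < 0
f(6) = 16 > 0

Step 1: midpoint = (5.000000 + 6.000000)/2 = 5.500000
  f(5.500000) = -33.625000
  f(mid) < 0, so root is in [5.500000, 6.000000]

Step 2: midpoint = (5.500000 + 6.000000)/2 = 5.750000
  f(5.750000) = -9.890625
  f(mid) < 0, so root is in [5.750000, 6.000000]

Step 3: midpoint = (5.750000 + 6.000000)/2 = 5.875000
  f(5.875000) = 2.779297
  f(mid) > 0, so root is in [5.750000, 5.875000]

Step 4: midpoint = (5.750000 + 5.875000)/2 = 5.812500
  f(5.812500) = -3.623779
  f(mid) < 0, so root is in [5.812500, 5.875000]

midpoint = 5.812500


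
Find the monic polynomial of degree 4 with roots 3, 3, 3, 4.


A monic polynomial with roots 3, 3, 3, 4 is:
p(x) = (x - 3)(x - 3)(x - 3)(x - 4)
After multiplying by (x - 3): x - 3
After multiplying by (x - 3): x^2 - 6x + 9
After multiplying by (x - 3): x^3 - 9x^2 + 27x - 27
After multiplying by (x - 4): x^4 - 13x^3 + 63x^2 - 135x + 108

x^4 - 13x^3 + 63x^2 - 135x + 108


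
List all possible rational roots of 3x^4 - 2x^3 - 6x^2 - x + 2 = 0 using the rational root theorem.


Rational root theorem: possible roots are ±p/q where:
  p divides the constant term (2): p ∈ {1, 2}
  q divides the leading coefficient (3): q ∈ {1, 3}

All possible rational roots: -2, -1, -2/3, -1/3, 1/3, 2/3, 1, 2

-2, -1, -2/3, -1/3, 1/3, 2/3, 1, 2


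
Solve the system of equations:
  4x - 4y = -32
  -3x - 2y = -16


Using Cramer's rule:
Determinant D = (4)(-2) - (-3)(-4) = -8 - 12 = -20
Dx = (-32)(-2) - (-16)(-4) = 64 - 64 = 0
Dy = (4)(-16) - (-3)(-32) = -64 - 96 = -160
x = Dx/D = 0/-20 = 0
y = Dy/D = -160/-20 = 8

x = 0, y = 8


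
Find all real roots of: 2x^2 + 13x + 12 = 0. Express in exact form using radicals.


Using the quadratic formula: x = (-b ± sqrt(b^2 - 4ac)) / (2a)
Here a = 2, b = 13, c = 12
Discriminant = b^2 - 4ac = 13^2 - 4(2)(12) = 169 - 96 = 73
Since discriminant = 73 > 0, there are two real roots.
x = (-13 ± sqrt(73)) / 4
Numerically: x ≈ -1.1140 or x ≈ -5.3860

x = (-13 + sqrt(73)) / 4 or x = (-13 - sqrt(73)) / 4


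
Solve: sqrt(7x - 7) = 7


Square both sides: 7x - 7 = 7^2 = 49
7x = 49 + 7 = 56
x = 8
Check: sqrt(7*8 - 7) = sqrt(49) = 7 ✓

x = 8


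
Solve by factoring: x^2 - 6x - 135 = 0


We need two numbers that multiply to -135 and add to -6.
Those numbers are -15 and 9 (since (-15) * 9 = -135 and (-15) + 9 = -6).
So x^2 - 6x - 135 = (x - 15)(x + 9) = 0
Setting each factor to zero: x = 15 or x = -9

x = -9, x = 15


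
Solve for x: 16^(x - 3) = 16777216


Express both sides with the same base.
16777216 = 16^6
Since the bases match, equate exponents: x - 3 = 6
So x = 6 - (-3) = 9

x = 9


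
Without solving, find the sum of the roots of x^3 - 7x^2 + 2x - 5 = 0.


By Vieta's formulas for x^3 + bx^2 + cx + d = 0:
  r1 + r2 + r3 = -b/a = 7
  r1*r2 + r1*r3 + r2*r3 = c/a = 2
  r1*r2*r3 = -d/a = 5


Sum = 7


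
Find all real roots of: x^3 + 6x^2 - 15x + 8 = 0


Let p(x) = x^3 + 6x^2 - 15x + 8. By the rational root theorem (leading coefficient 1), any rational root is an integer divisor of 8: try ±1, ±2, ... in turn.
Test x = 1: value = 0 ✓, so (x - 1) is a factor.
Synthetic division by (x - 1): bring down 1; 1(1) + 6 = 7; 7(1) - 15 = -8; (-8)(1) + 8 = 0 → quotient x^2 + 7x - 8, remainder 0.
Solve the quadratic x^2 + 7x - 8 = 0: discriminant = 7^2 - 4(1)(-8) = 49 + 32 = 81.
sqrt(81) = 9, so x = (-7 ± 9)/2: x = 1 or x = -8.

x = -8, x = 1 (multiplicity 2)


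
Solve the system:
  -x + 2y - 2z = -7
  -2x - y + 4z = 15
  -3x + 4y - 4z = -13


Using Cramer's rule. Expand each determinant along the first row.
D  = (-1)*[(-1)*(-4) - 4*4] - 2*[(-2)*(-4) - 4*(-3)] + (-2)*[(-2)*4 - (-1)*(-3)]
  = (-1)*(-12) - 2*(20) + (-2)*(-11) = -6
Dx = (-7)*[(-1)*(-4) - 4*4] - 2*[15*(-4) - 4*(-13)] + (-2)*[15*4 - (-1)*(-13)]
  = (-7)*(-12) - 2*(-8) + (-2)*(47) = 6
Dy = (-1)*[15*(-4) - 4*(-13)] - (-7)*[(-2)*(-4) - 4*(-3)] + (-2)*[(-2)*(-13) - 15*(-3)]
  = (-1)*(-8) - (-7)*(20) + (-2)*(71) = 6
Dz = (-1)*[(-1)*(-13) - 15*4] - 2*[(-2)*(-13) - 15*(-3)] + (-7)*[(-2)*4 - (-1)*(-3)]
  = (-1)*(-47) - 2*(71) + (-7)*(-11) = -18
x = Dx/D = 6/-6 = -1, y = Dy/D = 6/-6 = -1, z = Dz/D = -18/-6 = 3
Check eq1: (-1)(-1) + (2)(-1) + (-2)(3) = -7 = -7 ✓
Check eq2: (-2)(-1) + (-1)(-1) + (4)(3) = 15 = 15 ✓
Check eq3: (-3)(-1) + (4)(-1) + (-4)(3) = -13 = -13 ✓

x = -1, y = -1, z = 3


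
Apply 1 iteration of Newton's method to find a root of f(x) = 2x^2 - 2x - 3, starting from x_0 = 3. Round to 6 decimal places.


Newton's method: x_(n+1) = x_n - f(x_n)/f'(x_n)
f(x) = 2x^2 - 2x - 3
f'(x) = 4x - 2

Iteration 1:
  f(3.000000) = 9.000000
  f'(3.000000) = 10.000000
  x_1 = 3.000000 - (9.000000)/(10.000000) = 2.100000

x_1 = 2.100000


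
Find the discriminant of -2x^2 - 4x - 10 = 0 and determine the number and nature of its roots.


For ax^2 + bx + c = 0, discriminant D = b^2 - 4ac
Here a = -2, b = -4, c = -10
D = (-4)^2 - 4(-2)(-10) = 16 - 80 = -64

D = -64 < 0
The equation has no real roots (2 complex conjugate roots).

Discriminant = -64, no real roots (2 complex conjugate roots)


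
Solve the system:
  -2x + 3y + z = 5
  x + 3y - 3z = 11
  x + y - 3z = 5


Using Cramer's rule. Expand each determinant along the first row.
D  = (-2)*[3*(-3) - (-3)*1] - 3*[1*(-3) - (-3)*1] + 1*[1*1 - 3*1]
  = (-2)*(-6) - 3*(0) + 1*(-2) = 10
Dx = 5*[3*(-3) - (-3)*1] - 3*[11*(-3) - (-3)*5] + 1*[11*1 - 3*5]
  = 5*(-6) - 3*(-18) + 1*(-4) = 20
Dy = (-2)*[11*(-3) - (-3)*5] - 5*[1*(-3) - (-3)*1] + 1*[1*5 - 11*1]
  = (-2)*(-18) - 5*(0) + 1*(-6) = 30
Dz = (-2)*[3*5 - 11*1] - 3*[1*5 - 11*1] + 5*[1*1 - 3*1]
  = (-2)*(4) - 3*(-6) + 5*(-2) = 0
x = Dx/D = 20/10 = 2, y = Dy/D = 30/10 = 3, z = Dz/D = 0/10 = 0
Check eq1: (-2)(2) + (3)(3) + (1)(0) = 5 = 5 ✓
Check eq2: (1)(2) + (3)(3) + (-3)(0) = 11 = 11 ✓
Check eq3: (1)(2) + (1)(3) + (-3)(0) = 5 = 5 ✓

x = 2, y = 3, z = 0


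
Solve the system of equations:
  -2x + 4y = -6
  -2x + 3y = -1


Using Cramer's rule:
Determinant D = (-2)(3) - (-2)(4) = -6 + 8 = 2
Dx = (-6)(3) - (-1)(4) = -18 + 4 = -14
Dy = (-2)(-1) - (-2)(-6) = 2 - 12 = -10
x = Dx/D = -14/2 = -7
y = Dy/D = -10/2 = -5

x = -7, y = -5


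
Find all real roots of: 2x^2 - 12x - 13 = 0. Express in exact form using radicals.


Using the quadratic formula: x = (-b ± sqrt(b^2 - 4ac)) / (2a)
Here a = 2, b = -12, c = -13
Discriminant = b^2 - 4ac = (-12)^2 - 4(2)(-13) = 144 + 104 = 248
Since discriminant = 248 > 0, there are two real roots.
x = (12 ± 2*sqrt(62)) / 4
Simplifying: x = (6 ± sqrt(62)) / 2
Numerically: x ≈ 6.9370 or x ≈ -0.9370

x = (6 + sqrt(62)) / 2 or x = (6 - sqrt(62)) / 2


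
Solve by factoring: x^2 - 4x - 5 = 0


We need two numbers that multiply to -5 and add to -4.
Those numbers are 1 and -5 (since 1 * (-5) = -5 and 1 + (-5) = -4).
So x^2 - 4x - 5 = (x + 1)(x - 5) = 0
Setting each factor to zero: x = -1 or x = 5

x = -1, x = 5


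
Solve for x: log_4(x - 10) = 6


Convert to exponential form: x - 10 = 4^6 = 4096
x = 4096 + 10 = 4106
Check: log_4(4106 - 10) = log_4(4096) = log_4(4096) = 6 ✓

x = 4106


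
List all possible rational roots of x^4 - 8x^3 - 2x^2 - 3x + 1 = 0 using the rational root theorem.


Rational root theorem: possible roots are ±p/q where:
  p divides the constant term (1): p ∈ {1}
  q divides the leading coefficient (1): q ∈ {1}

All possible rational roots: -1, 1

-1, 1


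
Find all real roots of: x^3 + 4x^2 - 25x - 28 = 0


Let p(x) = x^3 + 4x^2 - 25x - 28. By the rational root theorem (leading coefficient 1), any rational root is an integer divisor of 28: try ±1, ±2, ... in turn.
Test x = 1: value = -48 ≠ 0.
Test x = -1: value = 0 ✓, so (x + 1) is a factor.
Synthetic division by (x + 1): bring down 1; 1(-1) + 4 = 3; 3(-1) - 25 = -28; (-28)(-1) - 28 = 0 → quotient x^2 + 3x - 28, remainder 0.
Solve the quadratic x^2 + 3x - 28 = 0: discriminant = 3^2 - 4(1)(-28) = 9 + 112 = 121.
sqrt(121) = 11, so x = (-3 ± 11)/2: x = 4 or x = -7.

x = -7, x = -1, x = 4


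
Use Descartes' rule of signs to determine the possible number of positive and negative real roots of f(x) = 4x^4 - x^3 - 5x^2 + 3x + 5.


Descartes' rule of signs:

For positive roots, count sign changes in f(x) = 4x^4 - x^3 - 5x^2 + 3x + 5:
Signs of coefficients: +, -, -, +, +
Number of sign changes: 2
Possible positive real roots: 2, 0

For negative roots, examine f(-x) = 4x^4 + x^3 - 5x^2 - 3x + 5:
Signs of coefficients: +, +, -, -, +
Number of sign changes: 2
Possible negative real roots: 2, 0

Positive roots: 2 or 0; Negative roots: 2 or 0


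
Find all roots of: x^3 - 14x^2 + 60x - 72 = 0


Let p(x) = x^3 - 14x^2 + 60x - 72. By the rational root theorem (leading coefficient 1), any rational root is an integer divisor of 72: try ±1, ±2, ... in turn.
Test x = 1: value = -25 ≠ 0.
Test x = -1: value = -147 ≠ 0.
Test x = 2: value = 0 ✓, so (x - 2) is a factor.
Synthetic division by (x - 2): bring down 1; 1(2) - 14 = -12; (-12)(2) + 60 = 36; 36(2) - 72 = 0 → quotient x^2 - 12x + 36, remainder 0.
Solve the quadratic x^2 - 12x + 36 = 0: discriminant = (-12)^2 - 4(1)(36) = 144 - 144 = 0.
Discriminant = 0, so a double root: x = 12/2 = 6.
Collecting all roots found:

x = 2, x = 6 (multiplicity 2)


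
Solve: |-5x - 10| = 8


An absolute value equation |expr| = 8 gives two cases:
Case 1: -5x - 10 = 8
  -5x = 18, so x = -18/5
Case 2: -5x - 10 = -8
  -5x = 2, so x = -2/5

x = -18/5, x = -2/5


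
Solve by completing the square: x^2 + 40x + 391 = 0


Start: x^2 + 40x + 391 = 0
Move constant: x^2 + 40x = -391
Half of 40 is 20, squared is 400
Add 400 to both sides: x^2 + 40x + 400 = 9
(x + 20)^2 = 9
x + 20 = ±3
x = -20 + 3 = -17 or x = -20 - 3 = -23

x = -23, x = -17


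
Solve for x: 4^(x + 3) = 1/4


Express both sides with the same base.
1/4 = 4^(-1)
Since the bases match, equate exponents: x + 3 = -1
So x = -1 - (3) = -4

x = -4


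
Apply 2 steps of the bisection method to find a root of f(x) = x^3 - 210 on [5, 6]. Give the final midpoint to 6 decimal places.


f(x) = x^3 - 210
f(5) = -85 < 0
f(6) = 6 > 0

Step 1: midpoint = (5.000000 + 6.000000)/2 = 5.500000
  f(5.500000) = -43.625000
  f(mid) < 0, so root is in [5.500000, 6.000000]

Step 2: midpoint = (5.500000 + 6.000000)/2 = 5.750000
  f(5.750000) = -19.890625
  f(mid) < 0, so root is in [5.750000, 6.000000]

midpoint = 5.750000


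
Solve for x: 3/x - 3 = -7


Subtract -3 from both sides: 3/x = -4
Multiply both sides by x: 3 = -4 * x
Divide by -4: x = -3/4

x = -3/4


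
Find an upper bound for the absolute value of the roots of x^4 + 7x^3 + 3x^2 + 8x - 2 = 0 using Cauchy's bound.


Cauchy's bound: all roots r satisfy |r| <= 1 + max(|a_i/a_n|) for i = 0,...,n-1
where a_n is the leading coefficient.

Coefficients: [1, 7, 3, 8, -2]
Leading coefficient a_n = 1
Ratios |a_i/a_n|: 7, 3, 8, 2
Maximum ratio: 8
Cauchy's bound: |r| <= 1 + 8 = 9

Upper bound = 9


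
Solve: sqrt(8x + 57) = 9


Square both sides: 8x + 57 = 9^2 = 81
8x = 81 - 57 = 24
x = 3
Check: sqrt(8*3 + 57) = sqrt(81) = 9 ✓

x = 3


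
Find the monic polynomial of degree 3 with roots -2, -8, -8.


A monic polynomial with roots -2, -8, -8 is:
p(x) = (x + 2)(x + 8)(x + 8)
After multiplying by (x + 2): x + 2
After multiplying by (x + 8): x^2 + 10x + 16
After multiplying by (x + 8): x^3 + 18x^2 + 96x + 128

x^3 + 18x^2 + 96x + 128


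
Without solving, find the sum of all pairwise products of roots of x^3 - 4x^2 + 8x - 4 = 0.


By Vieta's formulas for x^3 + bx^2 + cx + d = 0:
  r1 + r2 + r3 = -b/a = 4
  r1*r2 + r1*r3 + r2*r3 = c/a = 8
  r1*r2*r3 = -d/a = 4


Sum of pairwise products = 8


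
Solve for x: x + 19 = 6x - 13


Starting with: x + 19 = 6x - 13
Move all x terms to left: (1 - 6)x = -13 - 19
Simplify: -5x = -32
Divide both sides by -5: x = 32/5

x = 32/5


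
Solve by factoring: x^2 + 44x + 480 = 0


We need two numbers that multiply to 480 and add to 44.
Those numbers are 20 and 24 (since 20 * 24 = 480 and 20 + 24 = 44).
So x^2 + 44x + 480 = (x + 20)(x + 24) = 0
Setting each factor to zero: x = -20 or x = -24

x = -24, x = -20


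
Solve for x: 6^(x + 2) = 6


Express both sides with the same base.
6 = 6^1
Since the bases match, equate exponents: x + 2 = 1
So x = 1 - (2) = -1

x = -1


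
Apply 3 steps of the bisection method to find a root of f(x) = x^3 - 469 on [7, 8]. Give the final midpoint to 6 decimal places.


f(x) = x^3 - 469
f(7) = -126 < 0
f(8) = 43 > 0

Step 1: midpoint = (7.000000 + 8.000000)/2 = 7.500000
  f(7.500000) = -47.125000
  f(mid) < 0, so root is in [7.500000, 8.000000]

Step 2: midpoint = (7.500000 + 8.000000)/2 = 7.750000
  f(7.750000) = -3.515625
  f(mid) < 0, so root is in [7.750000, 8.000000]

Step 3: midpoint = (7.750000 + 8.000000)/2 = 7.875000
  f(7.875000) = 19.373047
  f(mid) > 0, so root is in [7.750000, 7.875000]

midpoint = 7.875000


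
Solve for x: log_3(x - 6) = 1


Convert to exponential form: x - 6 = 3^1 = 3
x = 3 + 6 = 9
Check: log_3(9 - 6) = log_3(3) = log_3(3) = 1 ✓

x = 9


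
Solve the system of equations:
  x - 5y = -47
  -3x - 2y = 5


Using Cramer's rule:
Determinant D = (1)(-2) - (-3)(-5) = -2 - 15 = -17
Dx = (-47)(-2) - (5)(-5) = 94 + 25 = 119
Dy = (1)(5) - (-3)(-47) = 5 - 141 = -136
x = Dx/D = 119/-17 = -7
y = Dy/D = -136/-17 = 8

x = -7, y = 8


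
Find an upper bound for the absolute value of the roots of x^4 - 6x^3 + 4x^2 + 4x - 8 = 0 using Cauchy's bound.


Cauchy's bound: all roots r satisfy |r| <= 1 + max(|a_i/a_n|) for i = 0,...,n-1
where a_n is the leading coefficient.

Coefficients: [1, -6, 4, 4, -8]
Leading coefficient a_n = 1
Ratios |a_i/a_n|: 6, 4, 4, 8
Maximum ratio: 8
Cauchy's bound: |r| <= 1 + 8 = 9

Upper bound = 9


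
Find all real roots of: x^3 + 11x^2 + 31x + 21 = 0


Let p(x) = x^3 + 11x^2 + 31x + 21. By the rational root theorem (leading coefficient 1), any rational root is an integer divisor of 21: try ±1, ±2, ... in turn.
Test x = 1: value = 64 ≠ 0.
Test x = -1: value = 0 ✓, so (x + 1) is a factor.
Synthetic division by (x + 1): bring down 1; 1(-1) + 11 = 10; 10(-1) + 31 = 21; 21(-1) + 21 = 0 → quotient x^2 + 10x + 21, remainder 0.
Solve the quadratic x^2 + 10x + 21 = 0: discriminant = 10^2 - 4(1)(21) = 100 - 84 = 16.
sqrt(16) = 4, so x = (-10 ± 4)/2: x = -3 or x = -7.

x = -7, x = -3, x = -1


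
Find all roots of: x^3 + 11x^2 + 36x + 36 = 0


Let p(x) = x^3 + 11x^2 + 36x + 36. By the rational root theorem (leading coefficient 1), any rational root is an integer divisor of 36: try ±1, ±2, ... in turn.
Test x = 1: value = 84 ≠ 0.
Test x = -1: value = 10 ≠ 0.
Test x = 2: value = 160 ≠ 0.
Test x = -2: value = 0 ✓, so (x + 2) is a factor.
Synthetic division by (x + 2): bring down 1; 1(-2) + 11 = 9; 9(-2) + 36 = 18; 18(-2) + 36 = 0 → quotient x^2 + 9x + 18, remainder 0.
Solve the quadratic x^2 + 9x + 18 = 0: discriminant = 9^2 - 4(1)(18) = 81 - 72 = 9.
sqrt(9) = 3, so x = (-9 ± 3)/2: x = -3 or x = -6.
Collecting all roots found:

x = -6, x = -3, x = -2


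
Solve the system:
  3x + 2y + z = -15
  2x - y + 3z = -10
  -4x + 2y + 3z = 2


Using Cramer's rule. Expand each determinant along the first row.
D  = 3*[(-1)*3 - 3*2] - 2*[2*3 - 3*(-4)] + 1*[2*2 - (-1)*(-4)]
  = 3*(-9) - 2*(18) + 1*(0) = -63
Dx = (-15)*[(-1)*3 - 3*2] - 2*[(-10)*3 - 3*2] + 1*[(-10)*2 - (-1)*2]
  = (-15)*(-9) - 2*(-36) + 1*(-18) = 189
Dy = 3*[(-10)*3 - 3*2] - (-15)*[2*3 - 3*(-4)] + 1*[2*2 - (-10)*(-4)]
  = 3*(-36) - (-15)*(18) + 1*(-36) = 126
Dz = 3*[(-1)*2 - (-10)*2] - 2*[2*2 - (-10)*(-4)] + (-15)*[2*2 - (-1)*(-4)]
  = 3*(18) - 2*(-36) + (-15)*(0) = 126
x = Dx/D = 189/-63 = -3, y = Dy/D = 126/-63 = -2, z = Dz/D = 126/-63 = -2
Check eq1: (3)(-3) + (2)(-2) + (1)(-2) = -15 = -15 ✓
Check eq2: (2)(-3) + (-1)(-2) + (3)(-2) = -10 = -10 ✓
Check eq3: (-4)(-3) + (2)(-2) + (3)(-2) = 2 = 2 ✓

x = -3, y = -2, z = -2


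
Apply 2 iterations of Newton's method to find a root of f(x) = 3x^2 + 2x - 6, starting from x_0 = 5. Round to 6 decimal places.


Newton's method: x_(n+1) = x_n - f(x_n)/f'(x_n)
f(x) = 3x^2 + 2x - 6
f'(x) = 6x + 2

Iteration 1:
  f(5.000000) = 79.000000
  f'(5.000000) = 32.000000
  x_1 = 5.000000 - (79.000000)/(32.000000) = 2.531250

Iteration 2:
  f(2.531250) = 18.284180
  f'(2.531250) = 17.187500
  x_2 = 2.531250 - (18.284180)/(17.187500) = 1.467443

x_2 = 1.467443


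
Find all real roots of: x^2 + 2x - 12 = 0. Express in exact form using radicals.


Using the quadratic formula: x = (-b ± sqrt(b^2 - 4ac)) / (2a)
Here a = 1, b = 2, c = -12
Discriminant = b^2 - 4ac = 2^2 - 4(1)(-12) = 4 + 48 = 52
Since discriminant = 52 > 0, there are two real roots.
x = (-2 ± 2*sqrt(13)) / 2
Simplifying: x = -1 ± sqrt(13)
Numerically: x ≈ 2.6056 or x ≈ -4.6056

x = -1 + sqrt(13) or x = -1 - sqrt(13)


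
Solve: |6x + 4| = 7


An absolute value equation |expr| = 7 gives two cases:
Case 1: 6x + 4 = 7
  6x = 3, so x = 1/2
Case 2: 6x + 4 = -7
  6x = -11, so x = -11/6

x = -11/6, x = 1/2


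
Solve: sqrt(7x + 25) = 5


Square both sides: 7x + 25 = 5^2 = 25
7x = 25 - 25 = 0
x = 0
Check: sqrt(7*0 + 25) = sqrt(25) = 5 ✓

x = 0


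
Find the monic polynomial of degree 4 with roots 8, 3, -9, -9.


A monic polynomial with roots 8, 3, -9, -9 is:
p(x) = (x - 8)(x - 3)(x + 9)(x + 9)
After multiplying by (x - 8): x - 8
After multiplying by (x - 3): x^2 - 11x + 24
After multiplying by (x + 9): x^3 - 2x^2 - 75x + 216
After multiplying by (x + 9): x^4 + 7x^3 - 93x^2 - 459x + 1944

x^4 + 7x^3 - 93x^2 - 459x + 1944


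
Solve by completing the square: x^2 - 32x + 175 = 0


Start: x^2 - 32x + 175 = 0
Move constant: x^2 - 32x = -175
Half of -32 is -16, squared is 256
Add 256 to both sides: x^2 - 32x + 256 = 81
(x - 16)^2 = 81
x - 16 = ±9
x = 16 + 9 = 25 or x = 16 - 9 = 7

x = 7, x = 25


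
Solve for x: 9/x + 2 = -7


Subtract 2 from both sides: 9/x = -9
Multiply both sides by x: 9 = -9 * x
Divide by -9: x = -1

x = -1


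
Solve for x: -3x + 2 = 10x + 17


Starting with: -3x + 2 = 10x + 17
Move all x terms to left: (-3 - 10)x = 17 - 2
Simplify: -13x = 15
Divide both sides by -13: x = -15/13

x = -15/13


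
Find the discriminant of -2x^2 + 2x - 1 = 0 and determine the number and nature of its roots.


For ax^2 + bx + c = 0, discriminant D = b^2 - 4ac
Here a = -2, b = 2, c = -1
D = (2)^2 - 4(-2)(-1) = 4 - 8 = -4

D = -4 < 0
The equation has no real roots (2 complex conjugate roots).

Discriminant = -4, no real roots (2 complex conjugate roots)


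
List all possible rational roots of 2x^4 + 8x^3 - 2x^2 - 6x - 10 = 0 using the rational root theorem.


Rational root theorem: possible roots are ±p/q where:
  p divides the constant term (-10): p ∈ {1, 2, 5, 10}
  q divides the leading coefficient (2): q ∈ {1, 2}

All possible rational roots: -10, -5, -5/2, -2, -1, -1/2, 1/2, 1, 2, 5/2, 5, 10

-10, -5, -5/2, -2, -1, -1/2, 1/2, 1, 2, 5/2, 5, 10


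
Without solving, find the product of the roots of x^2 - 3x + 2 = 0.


By Vieta's formulas for ax^2 + bx + c = 0:
  Sum of roots = -b/a
  Product of roots = c/a

Here a = 1, b = -3, c = 2
Sum = -(-3)/1 = 3
Product = 2/1 = 2

Product = 2


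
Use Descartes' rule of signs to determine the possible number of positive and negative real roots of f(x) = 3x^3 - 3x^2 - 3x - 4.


Descartes' rule of signs:

For positive roots, count sign changes in f(x) = 3x^3 - 3x^2 - 3x - 4:
Signs of coefficients: +, -, -, -
Number of sign changes: 1
Possible positive real roots: 1

For negative roots, examine f(-x) = -3x^3 - 3x^2 + 3x - 4:
Signs of coefficients: -, -, +, -
Number of sign changes: 2
Possible negative real roots: 2, 0

Positive roots: 1; Negative roots: 2 or 0


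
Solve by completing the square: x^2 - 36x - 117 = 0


Start: x^2 - 36x - 117 = 0
Move constant: x^2 - 36x = 117
Half of -36 is -18, squared is 324
Add 324 to both sides: x^2 - 36x + 324 = 441
(x - 18)^2 = 441
x - 18 = ±21
x = 18 + 21 = 39 or x = 18 - 21 = -3

x = -3, x = 39


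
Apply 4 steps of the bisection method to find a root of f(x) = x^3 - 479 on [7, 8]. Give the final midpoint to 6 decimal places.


f(x) = x^3 - 479
f(7) = -136 < 0
f(8) = 33 > 0

Step 1: midpoint = (7.000000 + 8.000000)/2 = 7.500000
  f(7.500000) = -57.125000
  f(mid) < 0, so root is in [7.500000, 8.000000]

Step 2: midpoint = (7.500000 + 8.000000)/2 = 7.750000
  f(7.750000) = -13.515625
  f(mid) < 0, so root is in [7.750000, 8.000000]

Step 3: midpoint = (7.750000 + 8.000000)/2 = 7.875000
  f(7.875000) = 9.373047
  f(mid) > 0, so root is in [7.750000, 7.875000]

Step 4: midpoint = (7.750000 + 7.875000)/2 = 7.812500
  f(7.812500) = -2.162842
  f(mid) < 0, so root is in [7.812500, 7.875000]

midpoint = 7.812500


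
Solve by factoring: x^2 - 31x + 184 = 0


We need two numbers that multiply to 184 and add to -31.
Those numbers are -23 and -8 (since (-23) * (-8) = 184 and (-23) + (-8) = -31).
So x^2 - 31x + 184 = (x - 23)(x - 8) = 0
Setting each factor to zero: x = 23 or x = 8

x = 8, x = 23


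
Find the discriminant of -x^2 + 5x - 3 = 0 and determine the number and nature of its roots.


For ax^2 + bx + c = 0, discriminant D = b^2 - 4ac
Here a = -1, b = 5, c = -3
D = (5)^2 - 4(-1)(-3) = 25 - 12 = 13

D = 13 > 0 but not a perfect square
The equation has 2 distinct real irrational roots.

Discriminant = 13, 2 distinct real irrational roots


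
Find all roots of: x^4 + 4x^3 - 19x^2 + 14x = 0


The constant term is 0, so x = 0 is a root. Factor out x:
  x^3 + 4x^2 - 19x + 14 = 0
Let p(x) = x^3 + 4x^2 - 19x + 14. By the rational root theorem (leading coefficient 1), any rational root is an integer divisor of 14: try ±1, ±2, ... in turn.
Test x = 1: value = 0 ✓, so (x - 1) is a factor.
Synthetic division by (x - 1): bring down 1; 1(1) + 4 = 5; 5(1) - 19 = -14; (-14)(1) + 14 = 0 → quotient x^2 + 5x - 14, remainder 0.
Solve the quadratic x^2 + 5x - 14 = 0: discriminant = 5^2 - 4(1)(-14) = 25 + 56 = 81.
sqrt(81) = 9, so x = (-5 ± 9)/2: x = 2 or x = -7.
Collecting all roots found:

x = -7, x = 0, x = 1, x = 2


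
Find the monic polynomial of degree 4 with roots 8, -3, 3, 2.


A monic polynomial with roots 8, -3, 3, 2 is:
p(x) = (x - 8)(x + 3)(x - 3)(x - 2)
After multiplying by (x - 8): x - 8
After multiplying by (x + 3): x^2 - 5x - 24
After multiplying by (x - 3): x^3 - 8x^2 - 9x + 72
After multiplying by (x - 2): x^4 - 10x^3 + 7x^2 + 90x - 144

x^4 - 10x^3 + 7x^2 + 90x - 144


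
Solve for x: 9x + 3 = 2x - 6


Starting with: 9x + 3 = 2x - 6
Move all x terms to left: (9 - 2)x = -6 - 3
Simplify: 7x = -9
Divide both sides by 7: x = -9/7

x = -9/7


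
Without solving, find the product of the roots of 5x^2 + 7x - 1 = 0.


By Vieta's formulas for ax^2 + bx + c = 0:
  Sum of roots = -b/a
  Product of roots = c/a

Here a = 5, b = 7, c = -1
Sum = -(7)/5 = -7/5
Product = -1/5 = -1/5

Product = -1/5


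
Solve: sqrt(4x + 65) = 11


Square both sides: 4x + 65 = 11^2 = 121
4x = 121 - 65 = 56
x = 14
Check: sqrt(4*14 + 65) = sqrt(121) = 11 ✓

x = 14


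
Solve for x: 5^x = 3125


Express both sides with the same base.
3125 = 5^5
Since the bases match: x = 5

x = 5


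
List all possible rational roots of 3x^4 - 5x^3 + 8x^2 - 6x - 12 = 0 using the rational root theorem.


Rational root theorem: possible roots are ±p/q where:
  p divides the constant term (-12): p ∈ {1, 2, 3, 4, 6, 12}
  q divides the leading coefficient (3): q ∈ {1, 3}

All possible rational roots: -12, -6, -4, -3, -2, -4/3, -1, -2/3, -1/3, 1/3, 2/3, 1, 4/3, 2, 3, 4, 6, 12

-12, -6, -4, -3, -2, -4/3, -1, -2/3, -1/3, 1/3, 2/3, 1, 4/3, 2, 3, 4, 6, 12


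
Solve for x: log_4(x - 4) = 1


Convert to exponential form: x - 4 = 4^1 = 4
x = 4 + 4 = 8
Check: log_4(8 - 4) = log_4(4) = log_4(4) = 1 ✓

x = 8


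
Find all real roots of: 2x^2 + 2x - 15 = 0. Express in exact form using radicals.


Using the quadratic formula: x = (-b ± sqrt(b^2 - 4ac)) / (2a)
Here a = 2, b = 2, c = -15
Discriminant = b^2 - 4ac = 2^2 - 4(2)(-15) = 4 + 120 = 124
Since discriminant = 124 > 0, there are two real roots.
x = (-2 ± 2*sqrt(31)) / 4
Simplifying: x = (-1 ± sqrt(31)) / 2
Numerically: x ≈ 2.2839 or x ≈ -3.2839

x = (-1 + sqrt(31)) / 2 or x = (-1 - sqrt(31)) / 2


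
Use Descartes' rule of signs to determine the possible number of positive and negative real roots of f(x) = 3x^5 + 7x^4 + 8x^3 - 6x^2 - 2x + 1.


Descartes' rule of signs:

For positive roots, count sign changes in f(x) = 3x^5 + 7x^4 + 8x^3 - 6x^2 - 2x + 1:
Signs of coefficients: +, +, +, -, -, +
Number of sign changes: 2
Possible positive real roots: 2, 0

For negative roots, examine f(-x) = -3x^5 + 7x^4 - 8x^3 - 6x^2 + 2x + 1:
Signs of coefficients: -, +, -, -, +, +
Number of sign changes: 3
Possible negative real roots: 3, 1

Positive roots: 2 or 0; Negative roots: 3 or 1


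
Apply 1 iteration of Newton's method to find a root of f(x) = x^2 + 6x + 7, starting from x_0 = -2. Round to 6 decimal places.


Newton's method: x_(n+1) = x_n - f(x_n)/f'(x_n)
f(x) = x^2 + 6x + 7
f'(x) = 2x + 6

Iteration 1:
  f(-2.000000) = -1.000000
  f'(-2.000000) = 2.000000
  x_1 = -2.000000 - (-1.000000)/(2.000000) = -1.500000

x_1 = -1.500000


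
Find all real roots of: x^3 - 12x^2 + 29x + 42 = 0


Let p(x) = x^3 - 12x^2 + 29x + 42. By the rational root theorem (leading coefficient 1), any rational root is an integer divisor of 42: try ±1, ±2, ... in turn.
Test x = 1: value = 60 ≠ 0.
Test x = -1: value = 0 ✓, so (x + 1) is a factor.
Synthetic division by (x + 1): bring down 1; 1(-1) - 12 = -13; (-13)(-1) + 29 = 42; 42(-1) + 42 = 0 → quotient x^2 - 13x + 42, remainder 0.
Solve the quadratic x^2 - 13x + 42 = 0: discriminant = (-13)^2 - 4(1)(42) = 169 - 168 = 1.
sqrt(1) = 1, so x = (13 ± 1)/2: x = 7 or x = 6.

x = -1, x = 6, x = 7


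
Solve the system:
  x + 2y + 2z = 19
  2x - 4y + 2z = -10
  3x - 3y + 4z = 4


Using Cramer's rule. Expand each determinant along the first row.
D  = 1*[(-4)*4 - 2*(-3)] - 2*[2*4 - 2*3] + 2*[2*(-3) - (-4)*3]
  = 1*(-10) - 2*(2) + 2*(6) = -2
Dx = 19*[(-4)*4 - 2*(-3)] - 2*[(-10)*4 - 2*4] + 2*[(-10)*(-3) - (-4)*4]
  = 19*(-10) - 2*(-48) + 2*(46) = -2
Dy = 1*[(-10)*4 - 2*4] - 19*[2*4 - 2*3] + 2*[2*4 - (-10)*3]
  = 1*(-48) - 19*(2) + 2*(38) = -10
Dz = 1*[(-4)*4 - (-10)*(-3)] - 2*[2*4 - (-10)*3] + 19*[2*(-3) - (-4)*3]
  = 1*(-46) - 2*(38) + 19*(6) = -8
x = Dx/D = -2/-2 = 1, y = Dy/D = -10/-2 = 5, z = Dz/D = -8/-2 = 4
Check eq1: (1)(1) + (2)(5) + (2)(4) = 19 = 19 ✓
Check eq2: (2)(1) + (-4)(5) + (2)(4) = -10 = -10 ✓
Check eq3: (3)(1) + (-3)(5) + (4)(4) = 4 = 4 ✓

x = 1, y = 5, z = 4


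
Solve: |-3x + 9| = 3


An absolute value equation |expr| = 3 gives two cases:
Case 1: -3x + 9 = 3
  -3x = -6, so x = 2
Case 2: -3x + 9 = -3
  -3x = -12, so x = 4

x = 2, x = 4


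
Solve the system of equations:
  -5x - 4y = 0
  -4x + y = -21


Using Cramer's rule:
Determinant D = (-5)(1) - (-4)(-4) = -5 - 16 = -21
Dx = (0)(1) - (-21)(-4) = 0 - 84 = -84
Dy = (-5)(-21) - (-4)(0) = 105 - 0 = 105
x = Dx/D = -84/-21 = 4
y = Dy/D = 105/-21 = -5

x = 4, y = -5


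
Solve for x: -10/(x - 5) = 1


Multiply both sides by (x - 5): -10 = 1(x - 5)
Distribute: -10 = x - 5
x = -10 + 5 = -5
x = -5

x = -5


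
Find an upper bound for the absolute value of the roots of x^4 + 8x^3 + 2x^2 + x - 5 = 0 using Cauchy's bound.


Cauchy's bound: all roots r satisfy |r| <= 1 + max(|a_i/a_n|) for i = 0,...,n-1
where a_n is the leading coefficient.

Coefficients: [1, 8, 2, 1, -5]
Leading coefficient a_n = 1
Ratios |a_i/a_n|: 8, 2, 1, 5
Maximum ratio: 8
Cauchy's bound: |r| <= 1 + 8 = 9

Upper bound = 9


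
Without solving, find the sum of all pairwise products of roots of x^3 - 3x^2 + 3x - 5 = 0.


By Vieta's formulas for x^3 + bx^2 + cx + d = 0:
  r1 + r2 + r3 = -b/a = 3
  r1*r2 + r1*r3 + r2*r3 = c/a = 3
  r1*r2*r3 = -d/a = 5


Sum of pairwise products = 3


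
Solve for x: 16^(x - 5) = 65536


Express both sides with the same base.
65536 = 16^4
Since the bases match, equate exponents: x - 5 = 4
So x = 4 - (-5) = 9

x = 9


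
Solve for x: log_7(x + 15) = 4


Convert to exponential form: x + 15 = 7^4 = 2401
x = 2401 - 15 = 2386
Check: log_7(2386 + 15) = log_7(2401) = log_7(2401) = 4 ✓

x = 2386


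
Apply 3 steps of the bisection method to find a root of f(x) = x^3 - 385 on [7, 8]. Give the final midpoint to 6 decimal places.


f(x) = x^3 - 385
f(7) = -42 < 0
f(8) = 127 > 0

Step 1: midpoint = (7.000000 + 8.000000)/2 = 7.500000
  f(7.500000) = 36.875000
  f(mid) > 0, so root is in [7.000000, 7.500000]

Step 2: midpoint = (7.000000 + 7.500000)/2 = 7.250000
  f(7.250000) = -3.921875
  f(mid) < 0, so root is in [7.250000, 7.500000]

Step 3: midpoint = (7.250000 + 7.500000)/2 = 7.375000
  f(7.375000) = 16.130859
  f(mid) > 0, so root is in [7.250000, 7.375000]

midpoint = 7.375000


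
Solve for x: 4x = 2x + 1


Starting with: 4x = 2x + 1
Move all x terms to left: (4 - 2)x = 1 - 0
Simplify: 2x = 1
Divide both sides by 2: x = 1/2

x = 1/2
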